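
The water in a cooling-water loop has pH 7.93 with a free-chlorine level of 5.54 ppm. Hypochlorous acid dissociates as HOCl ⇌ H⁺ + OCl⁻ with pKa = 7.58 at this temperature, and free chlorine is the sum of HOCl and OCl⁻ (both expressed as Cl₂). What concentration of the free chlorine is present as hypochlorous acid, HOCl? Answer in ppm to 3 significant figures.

[OCl⁻]/[HOCl] = 10^(pH − pKa) = 10^(7.93 − 7.58) = 10^0.35 = 2.239.
Fraction as HOCl = 1 / (1 + 2.239) = 0.3088.
HOCl = 0.3088 × 5.54 ppm = 1.711 ppm.

1.71 ppm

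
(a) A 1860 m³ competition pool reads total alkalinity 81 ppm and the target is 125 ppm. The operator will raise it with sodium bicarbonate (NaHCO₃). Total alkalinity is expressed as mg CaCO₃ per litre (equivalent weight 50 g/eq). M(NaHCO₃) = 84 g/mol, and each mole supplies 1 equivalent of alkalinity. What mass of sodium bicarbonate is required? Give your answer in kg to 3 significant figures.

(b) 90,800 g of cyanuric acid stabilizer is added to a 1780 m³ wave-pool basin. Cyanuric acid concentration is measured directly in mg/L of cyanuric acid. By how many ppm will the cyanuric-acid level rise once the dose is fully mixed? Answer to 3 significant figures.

(a) Volume: 1860 m³ = 1,860,000 L.
(a) Alkalinity to add: (125 − 81) = 44 mg/L as CaCO₃ × 1,860,000 L = 81,840 g as CaCO₃.
(a) Equivalents: 81,840 g ÷ 50 g/eq = 1637 eq.
(a) NaHCO₃ supplies 1 eq per mole → 1637 mol.
(a) Mass: 1637 mol × 84 g/mol = 137,500 g.

(b) Volume: 1780 m³ = 1,780,000 L.
(b) Rise: 90,800 g / 1,780,000 L × 1000 = 51.01 mg/L.

(a) 137 kg; (b) 51.0 ppm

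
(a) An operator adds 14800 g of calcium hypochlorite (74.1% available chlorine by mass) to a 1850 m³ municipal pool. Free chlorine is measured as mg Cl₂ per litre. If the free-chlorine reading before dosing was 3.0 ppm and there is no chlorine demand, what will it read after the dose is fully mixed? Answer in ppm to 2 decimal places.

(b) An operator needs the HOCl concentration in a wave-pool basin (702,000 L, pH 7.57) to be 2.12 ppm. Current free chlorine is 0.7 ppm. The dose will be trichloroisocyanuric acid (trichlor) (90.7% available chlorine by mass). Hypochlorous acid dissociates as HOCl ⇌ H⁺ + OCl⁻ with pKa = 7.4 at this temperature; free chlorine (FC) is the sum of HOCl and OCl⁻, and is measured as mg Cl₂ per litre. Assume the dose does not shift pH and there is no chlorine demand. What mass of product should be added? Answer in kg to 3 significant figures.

(a) Volume: 1850 m³ = 1,850,000 L.
(a) Available chlorine delivered: 14,800 g × 0.741 = 10,970 g as Cl₂.
(a) Concentration rise: 10,970 g / 1,850,000 L = 5.928 mg/L = 5.93 ppm.
(a) Final FC: 3.0 + 5.93 = 8.93 ppm.

(b) [OCl⁻]/[HOCl] = 10^(pH − pKa) = 10^(7.57 − 7.4) = 1.479; fraction as HOCl = 1/(1 + 1.479) = 0.4034.
(b) Free chlorine required for 2.12 ppm HOCl: 2.12 / 0.4034 = 5.256 ppm.
(b) FC to add: 5.256 − 0.7 = 4.556 mg/L as Cl₂.
(b) Cl₂ equivalent: 4.556 mg/L × 702,000 L = 3198 g.
(b) Product at 90.7% available Cl: 3198 / 0.907 = 3526 g.

(a) 8.93 ppm; (b) 3.53 kg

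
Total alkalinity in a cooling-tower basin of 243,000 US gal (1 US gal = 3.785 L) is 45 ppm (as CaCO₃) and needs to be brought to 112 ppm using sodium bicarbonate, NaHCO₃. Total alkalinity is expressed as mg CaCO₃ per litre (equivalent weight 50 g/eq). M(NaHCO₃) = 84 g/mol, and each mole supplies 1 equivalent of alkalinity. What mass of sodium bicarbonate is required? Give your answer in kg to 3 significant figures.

104 kg

Volume: 243,000 US gal × 3.785 L/gal = 919,755 L.
Alkalinity to add: (112 − 45) = 67 mg/L as CaCO₃ × 919,755 L = 61,620 g as CaCO₃.
Equivalents: 61,620 g ÷ 50 g/eq = 1232 eq.
NaHCO₃ supplies 1 eq per mole → 1232 mol.
Mass: 1232 mol × 84 g/mol = 103,500 g.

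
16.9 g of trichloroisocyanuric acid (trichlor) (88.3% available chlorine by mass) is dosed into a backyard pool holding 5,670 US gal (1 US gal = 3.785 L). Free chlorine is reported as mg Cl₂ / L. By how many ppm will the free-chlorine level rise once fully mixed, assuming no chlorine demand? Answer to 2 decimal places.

Volume: 5,670 US gal × 3.785 L/gal = 21,461 L.
Available chlorine delivered: 16.9 g × 0.883 = 14.92 g as Cl₂.
Concentration rise: 14.92 g / 21,461 L = 0.6953 mg/L = 0.70 ppm.

0.70 ppm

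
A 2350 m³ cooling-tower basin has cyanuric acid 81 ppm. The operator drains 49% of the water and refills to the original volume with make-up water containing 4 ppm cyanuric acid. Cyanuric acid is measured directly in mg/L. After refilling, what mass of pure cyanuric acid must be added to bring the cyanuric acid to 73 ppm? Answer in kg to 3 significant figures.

Volume: 2350 m³ = 2,350,000 L.
After draining 49% and refilling: 81 × 0.51 + 4 × 0.49 = 43.27 ppm.
Deficit to target: 73 − 43.27 = 29.73 mg/L.
Mass: 29.73 mg/L × 2,350,000 L = 69,870 g cyanuric acid.

69.9 kg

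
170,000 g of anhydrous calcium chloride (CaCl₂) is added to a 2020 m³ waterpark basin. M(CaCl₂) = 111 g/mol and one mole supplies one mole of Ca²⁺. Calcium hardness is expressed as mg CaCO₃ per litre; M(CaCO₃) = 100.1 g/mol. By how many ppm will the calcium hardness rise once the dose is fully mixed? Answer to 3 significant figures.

Volume: 2020 m³ = 2,020,000 L.
Moles of Ca²⁺: 170,000 g ÷ 111 g/mol = 1532 mol.
As CaCO₃: 1532 mol × 100.1 g/mol = 153,300 g.
Rise: 153,300 g / 2,020,000 L × 1000 = 75.89 mg/L.

75.9 ppm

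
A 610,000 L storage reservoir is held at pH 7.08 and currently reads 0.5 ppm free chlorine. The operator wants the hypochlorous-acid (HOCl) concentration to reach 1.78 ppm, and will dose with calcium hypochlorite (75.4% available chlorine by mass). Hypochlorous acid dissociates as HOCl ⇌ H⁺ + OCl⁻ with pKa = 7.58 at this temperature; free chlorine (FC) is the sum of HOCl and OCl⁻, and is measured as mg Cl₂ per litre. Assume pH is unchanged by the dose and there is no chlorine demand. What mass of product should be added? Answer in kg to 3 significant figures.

[OCl⁻]/[HOCl] = 10^(pH − pKa) = 10^(7.08 − 7.58) = 0.3162; fraction as HOCl = 1/(1 + 0.3162) = 0.7597.
Free chlorine required for 1.78 ppm HOCl: 1.78 / 0.7597 = 2.343 ppm.
FC to add: 2.343 − 0.5 = 1.843 mg/L as Cl₂.
Cl₂ equivalent: 1.843 mg/L × 610,000 L = 1124 g.
Product at 75.4% available Cl: 1124 / 0.754 = 1491 g.

1.49 kg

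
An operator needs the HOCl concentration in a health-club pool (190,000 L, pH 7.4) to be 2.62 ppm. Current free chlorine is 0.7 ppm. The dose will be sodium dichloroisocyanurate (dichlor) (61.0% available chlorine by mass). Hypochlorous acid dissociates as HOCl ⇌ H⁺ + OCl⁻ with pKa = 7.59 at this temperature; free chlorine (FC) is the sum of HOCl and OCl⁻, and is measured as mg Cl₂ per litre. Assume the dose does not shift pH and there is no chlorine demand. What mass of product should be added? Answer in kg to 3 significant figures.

[OCl⁻]/[HOCl] = 10^(pH − pKa) = 10^(7.4 − 7.59) = 0.6457; fraction as HOCl = 1/(1 + 0.6457) = 0.6077.
Free chlorine required for 2.62 ppm HOCl: 2.62 / 0.6077 = 4.312 ppm.
FC to add: 4.312 − 0.7 = 3.612 mg/L as Cl₂.
Cl₂ equivalent: 3.612 mg/L × 190,000 L = 686.2 g.
Product at 61.0% available Cl: 686.2 / 0.61 = 1125 g.

1.12 kg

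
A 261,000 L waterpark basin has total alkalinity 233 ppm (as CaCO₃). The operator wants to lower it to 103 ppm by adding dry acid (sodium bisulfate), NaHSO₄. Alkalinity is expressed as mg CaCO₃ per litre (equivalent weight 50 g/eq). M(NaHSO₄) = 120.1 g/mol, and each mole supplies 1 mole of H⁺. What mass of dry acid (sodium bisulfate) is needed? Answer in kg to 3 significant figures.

81.5 kg

Alkalinity to neutralize: (233 − 103) = 130 mg/L as CaCO₃ × 261,000 L = 33,930 g as CaCO₃.
Equivalents of H⁺ required: 33,930 ÷ 50 g/eq = 678.6 eq = 678.6 mol NaHSO₄.
Mass of NaHSO₄: 678.6 × 120.1 = 81,500 g.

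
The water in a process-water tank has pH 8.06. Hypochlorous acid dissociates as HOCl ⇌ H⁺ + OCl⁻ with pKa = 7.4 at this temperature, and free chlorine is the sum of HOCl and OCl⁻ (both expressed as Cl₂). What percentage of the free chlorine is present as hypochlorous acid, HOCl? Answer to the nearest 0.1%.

[OCl⁻]/[HOCl] = 10^(pH − pKa) = 10^(8.06 − 7.4) = 10^0.66 = 4.571.
Fraction as HOCl = 1 / (1 + 4.571) = 0.1795.

18.0%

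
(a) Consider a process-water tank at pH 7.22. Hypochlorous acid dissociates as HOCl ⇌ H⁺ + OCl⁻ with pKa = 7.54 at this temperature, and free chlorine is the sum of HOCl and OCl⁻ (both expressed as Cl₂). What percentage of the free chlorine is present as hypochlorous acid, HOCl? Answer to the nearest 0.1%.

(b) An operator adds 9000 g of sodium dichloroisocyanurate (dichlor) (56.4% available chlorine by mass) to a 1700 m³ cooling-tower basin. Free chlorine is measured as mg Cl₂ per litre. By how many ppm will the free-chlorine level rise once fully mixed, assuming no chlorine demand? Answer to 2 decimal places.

(a) 67.6%; (b) 2.99 ppm

(a) [OCl⁻]/[HOCl] = 10^(pH − pKa) = 10^(7.22 − 7.54) = 10^-0.32 = 0.4786.
(a) Fraction as HOCl = 1 / (1 + 0.4786) = 0.6763.

(b) Volume: 1700 m³ = 1,700,000 L.
(b) Available chlorine delivered: 9000 g × 0.564 = 5076 g as Cl₂.
(b) Concentration rise: 5076 g / 1,700,000 L = 2.986 mg/L = 2.99 ppm.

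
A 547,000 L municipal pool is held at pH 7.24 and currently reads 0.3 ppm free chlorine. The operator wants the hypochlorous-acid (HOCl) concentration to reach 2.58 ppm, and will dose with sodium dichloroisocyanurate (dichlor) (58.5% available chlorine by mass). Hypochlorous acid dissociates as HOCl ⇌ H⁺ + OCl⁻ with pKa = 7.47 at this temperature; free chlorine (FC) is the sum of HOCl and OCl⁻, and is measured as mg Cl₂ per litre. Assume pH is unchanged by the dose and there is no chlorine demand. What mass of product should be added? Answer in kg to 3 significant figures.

[OCl⁻]/[HOCl] = 10^(pH − pKa) = 10^(7.24 − 7.47) = 0.5888; fraction as HOCl = 1/(1 + 0.5888) = 0.6294.
Free chlorine required for 2.58 ppm HOCl: 2.58 / 0.6294 = 4.099 ppm.
FC to add: 4.099 − 0.3 = 3.799 mg/L as Cl₂.
Cl₂ equivalent: 3.799 mg/L × 547,000 L = 2078 g.
Product at 58.5% available Cl: 2078 / 0.585 = 3552 g.

3.55 kg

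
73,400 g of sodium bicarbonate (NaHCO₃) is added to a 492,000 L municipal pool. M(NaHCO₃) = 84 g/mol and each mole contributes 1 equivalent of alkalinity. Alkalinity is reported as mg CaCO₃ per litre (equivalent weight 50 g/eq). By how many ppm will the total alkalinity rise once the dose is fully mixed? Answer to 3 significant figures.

88.8 ppm

Moles of NaHCO₃: 73,400 g ÷ 84 g/mol = 873.8 mol → 873.8 eq of alkalinity.
As CaCO₃: 873.8 eq × 50 g/eq = 43,690 g.
Rise: 43,690 g / 492,000 L × 1000 = 88.8 mg/L.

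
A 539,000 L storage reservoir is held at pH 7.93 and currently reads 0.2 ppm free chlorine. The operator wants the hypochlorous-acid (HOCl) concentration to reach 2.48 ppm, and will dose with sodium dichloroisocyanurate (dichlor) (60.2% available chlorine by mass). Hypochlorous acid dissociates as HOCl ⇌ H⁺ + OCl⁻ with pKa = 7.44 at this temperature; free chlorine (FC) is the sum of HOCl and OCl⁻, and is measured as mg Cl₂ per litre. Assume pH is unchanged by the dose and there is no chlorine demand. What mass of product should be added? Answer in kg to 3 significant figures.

[OCl⁻]/[HOCl] = 10^(pH − pKa) = 10^(7.93 − 7.44) = 3.09; fraction as HOCl = 1/(1 + 3.09) = 0.2445.
Free chlorine required for 2.48 ppm HOCl: 2.48 / 0.2445 = 10.14 ppm.
FC to add: 10.14 − 0.2 = 9.944 mg/L as Cl₂.
Cl₂ equivalent: 9.944 mg/L × 539,000 L = 5360 g.
Product at 60.2% available Cl: 5360 / 0.602 = 8903 g.

8.90 kg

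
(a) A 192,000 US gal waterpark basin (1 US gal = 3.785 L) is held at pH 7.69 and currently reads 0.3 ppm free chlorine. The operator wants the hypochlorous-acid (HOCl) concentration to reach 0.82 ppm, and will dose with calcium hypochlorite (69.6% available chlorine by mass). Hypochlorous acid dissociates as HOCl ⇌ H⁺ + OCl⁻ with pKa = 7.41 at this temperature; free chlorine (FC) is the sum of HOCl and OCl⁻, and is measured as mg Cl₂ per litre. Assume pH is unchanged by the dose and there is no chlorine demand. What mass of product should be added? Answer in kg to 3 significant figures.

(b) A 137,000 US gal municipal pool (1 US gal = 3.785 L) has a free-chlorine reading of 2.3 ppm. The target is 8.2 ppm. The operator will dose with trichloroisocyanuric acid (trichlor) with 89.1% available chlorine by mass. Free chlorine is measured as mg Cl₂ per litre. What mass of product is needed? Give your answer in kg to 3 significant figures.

(a) 2.17 kg; (b) 3.43 kg

(a) Volume: 192,000 US gal × 3.785 L/gal = 726,720 L.
(a) [OCl⁻]/[HOCl] = 10^(pH − pKa) = 10^(7.69 − 7.41) = 1.905; fraction as HOCl = 1/(1 + 1.905) = 0.3442.
(a) Free chlorine required for 0.82 ppm HOCl: 0.82 / 0.3442 = 2.382 ppm.
(a) FC to add: 2.382 − 0.3 = 2.082 mg/L as Cl₂.
(a) Cl₂ equivalent: 2.082 mg/L × 726,720 L = 1513 g.
(a) Product at 69.6% available Cl: 1513 / 0.696 = 2174 g.

(b) Volume: 137,000 US gal × 3.785 L/gal = 518,545 L.
(b) Chlorine deficit: 8.2 − 2.3 = 5.9 ppm = 5.9 mg/L as Cl₂.
(b) Cl₂ equivalent needed: 5.9 mg/L × 518,545 L = 3,059,000 mg = 3059 g.
(b) Product at 89.1% available chlorine: 3059 / 0.891 = 3434 g.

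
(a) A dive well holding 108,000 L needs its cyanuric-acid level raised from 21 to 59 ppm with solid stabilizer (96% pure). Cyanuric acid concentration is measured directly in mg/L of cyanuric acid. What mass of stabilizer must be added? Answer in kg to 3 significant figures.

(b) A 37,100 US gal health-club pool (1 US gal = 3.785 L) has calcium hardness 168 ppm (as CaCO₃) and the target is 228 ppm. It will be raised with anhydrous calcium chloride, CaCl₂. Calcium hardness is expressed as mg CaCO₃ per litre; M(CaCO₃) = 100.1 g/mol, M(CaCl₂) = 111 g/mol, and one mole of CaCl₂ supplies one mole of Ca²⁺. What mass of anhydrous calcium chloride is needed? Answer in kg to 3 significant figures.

(a) 4.28 kg; (b) 9.34 kg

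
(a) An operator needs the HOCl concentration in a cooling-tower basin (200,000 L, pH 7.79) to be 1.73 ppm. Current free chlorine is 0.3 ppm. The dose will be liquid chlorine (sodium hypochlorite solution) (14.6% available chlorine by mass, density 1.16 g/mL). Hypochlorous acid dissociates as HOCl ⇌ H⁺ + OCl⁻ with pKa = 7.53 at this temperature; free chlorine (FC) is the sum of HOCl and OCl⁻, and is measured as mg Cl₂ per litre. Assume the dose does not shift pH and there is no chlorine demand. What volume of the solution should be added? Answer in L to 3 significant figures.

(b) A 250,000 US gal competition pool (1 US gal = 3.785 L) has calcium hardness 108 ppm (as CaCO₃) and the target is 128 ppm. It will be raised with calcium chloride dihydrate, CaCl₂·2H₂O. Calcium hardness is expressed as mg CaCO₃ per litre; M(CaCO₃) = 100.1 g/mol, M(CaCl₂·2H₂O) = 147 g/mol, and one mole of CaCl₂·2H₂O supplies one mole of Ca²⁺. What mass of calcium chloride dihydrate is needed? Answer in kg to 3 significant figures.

(a) 5.41 L; (b) 27.8 kg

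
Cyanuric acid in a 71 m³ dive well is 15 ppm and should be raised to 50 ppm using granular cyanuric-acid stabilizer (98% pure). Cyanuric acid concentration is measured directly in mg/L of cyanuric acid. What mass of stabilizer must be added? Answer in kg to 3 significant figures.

Volume: 71 m³ = 71,000 L.
CYA to add: (50 − 15) = 35 mg/L × 71,000 L = 2485 g cyanuric acid.
At 98% purity: 2485 / 0.98 = 2536 g product.

2.54 kg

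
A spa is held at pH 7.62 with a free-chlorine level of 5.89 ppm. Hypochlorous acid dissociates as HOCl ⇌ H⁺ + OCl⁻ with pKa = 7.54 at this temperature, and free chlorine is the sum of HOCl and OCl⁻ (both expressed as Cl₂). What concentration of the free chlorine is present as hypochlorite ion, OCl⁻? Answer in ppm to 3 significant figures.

3.22 ppm

[OCl⁻]/[HOCl] = 10^(pH − pKa) = 10^(7.62 − 7.54) = 10^0.08 = 1.202.
Fraction as HOCl = 1 / (1 + 1.202) = 0.4541.
OCl⁻ = (1 − 0.4541) × 5.89 ppm = 3.215 ppm.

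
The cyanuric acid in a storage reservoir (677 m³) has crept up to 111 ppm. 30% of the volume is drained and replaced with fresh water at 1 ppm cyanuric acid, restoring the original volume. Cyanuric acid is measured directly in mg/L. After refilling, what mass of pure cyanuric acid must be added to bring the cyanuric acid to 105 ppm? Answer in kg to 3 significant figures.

Volume: 677 m³ = 677,000 L.
After draining 30% and refilling: 111 × 0.70 + 1 × 0.30 = 78 ppm.
Deficit to target: 105 − 78 = 27 mg/L.
Mass: 27 mg/L × 677,000 L = 18,280 g cyanuric acid.

18.3 kg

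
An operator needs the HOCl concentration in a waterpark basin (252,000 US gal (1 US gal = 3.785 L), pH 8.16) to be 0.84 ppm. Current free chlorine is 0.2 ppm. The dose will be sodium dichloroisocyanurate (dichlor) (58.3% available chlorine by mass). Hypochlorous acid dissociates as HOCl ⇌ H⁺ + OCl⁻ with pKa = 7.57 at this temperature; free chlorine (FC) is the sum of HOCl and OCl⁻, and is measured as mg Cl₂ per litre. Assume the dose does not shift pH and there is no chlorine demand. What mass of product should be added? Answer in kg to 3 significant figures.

Volume: 252,000 US gal × 3.785 L/gal = 953,820 L.
[OCl⁻]/[HOCl] = 10^(pH − pKa) = 10^(8.16 − 7.57) = 3.89; fraction as HOCl = 1/(1 + 3.89) = 0.2045.
Free chlorine required for 0.84 ppm HOCl: 0.84 / 0.2045 = 4.108 ppm.
FC to add: 4.108 − 0.2 = 3.908 mg/L as Cl₂.
Cl₂ equivalent: 3.908 mg/L × 953,820 L = 3728 g.
Product at 58.3% available Cl: 3728 / 0.583 = 6394 g.

6.39 kg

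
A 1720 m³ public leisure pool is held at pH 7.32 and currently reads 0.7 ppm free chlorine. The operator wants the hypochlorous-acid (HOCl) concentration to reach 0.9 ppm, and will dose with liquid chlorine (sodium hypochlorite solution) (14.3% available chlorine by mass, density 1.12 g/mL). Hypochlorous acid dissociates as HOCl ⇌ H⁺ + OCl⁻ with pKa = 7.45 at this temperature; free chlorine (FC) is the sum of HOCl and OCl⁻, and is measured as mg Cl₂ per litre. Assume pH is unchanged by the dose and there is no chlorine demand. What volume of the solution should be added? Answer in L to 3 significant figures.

9.31 L

Volume: 1720 m³ = 1,720,000 L.
[OCl⁻]/[HOCl] = 10^(pH − pKa) = 10^(7.32 − 7.45) = 0.7413; fraction as HOCl = 1/(1 + 0.7413) = 0.5743.
Free chlorine required for 0.9 ppm HOCl: 0.9 / 0.5743 = 1.567 ppm.
FC to add: 1.567 − 0.7 = 0.8672 mg/L as Cl₂.
Cl₂ equivalent: 0.8672 mg/L × 1,720,000 L = 1492 g.
Product at 14.3% available Cl: 1492 / 0.143 = 10,430 g.
Volume: 10,430 g ÷ 1.12 g/mL = 9313 mL.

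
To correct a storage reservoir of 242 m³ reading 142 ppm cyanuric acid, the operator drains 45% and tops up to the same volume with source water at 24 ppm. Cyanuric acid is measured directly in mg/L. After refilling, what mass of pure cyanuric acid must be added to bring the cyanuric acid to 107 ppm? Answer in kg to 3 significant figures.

4.38 kg

Volume: 242 m³ = 242,000 L.
After draining 45% and refilling: 142 × 0.55 + 24 × 0.45 = 88.9 ppm.
Deficit to target: 107 − 88.9 = 18.1 mg/L.
Mass: 18.1 mg/L × 242,000 L = 4380 g cyanuric acid.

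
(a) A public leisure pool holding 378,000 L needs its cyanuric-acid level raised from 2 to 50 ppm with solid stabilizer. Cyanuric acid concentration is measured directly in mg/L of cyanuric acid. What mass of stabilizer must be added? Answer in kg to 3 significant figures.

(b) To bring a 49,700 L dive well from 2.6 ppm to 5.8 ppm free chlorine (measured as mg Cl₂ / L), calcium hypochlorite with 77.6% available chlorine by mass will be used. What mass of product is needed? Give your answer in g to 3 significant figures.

(a) 18.1 kg; (b) 205 g

(a) CYA to add: (50 − 2) = 48 mg/L × 378,000 L = 18,140 g cyanuric acid.

(b) Chlorine deficit: 5.8 − 2.6 = 3.2 ppm = 3.2 mg/L as Cl₂.
(b) Cl₂ equivalent needed: 3.2 mg/L × 49,700 L = 159,000 mg = 159 g.
(b) Product at 77.6% available chlorine: 159 / 0.776 = 204.9 g.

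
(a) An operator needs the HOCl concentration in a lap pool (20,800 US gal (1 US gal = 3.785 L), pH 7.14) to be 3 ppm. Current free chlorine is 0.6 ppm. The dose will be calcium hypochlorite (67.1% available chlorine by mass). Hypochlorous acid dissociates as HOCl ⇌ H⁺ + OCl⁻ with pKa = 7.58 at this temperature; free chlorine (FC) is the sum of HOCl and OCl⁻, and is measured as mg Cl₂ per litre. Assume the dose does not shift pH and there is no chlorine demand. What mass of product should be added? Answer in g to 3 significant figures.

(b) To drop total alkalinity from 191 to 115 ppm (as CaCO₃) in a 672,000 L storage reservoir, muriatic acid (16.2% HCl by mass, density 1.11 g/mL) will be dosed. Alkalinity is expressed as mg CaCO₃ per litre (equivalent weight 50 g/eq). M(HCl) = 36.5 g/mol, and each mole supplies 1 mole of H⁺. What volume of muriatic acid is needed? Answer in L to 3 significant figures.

(a) Volume: 20,800 US gal × 3.785 L/gal = 78,728 L.
(a) [OCl⁻]/[HOCl] = 10^(pH − pKa) = 10^(7.14 − 7.58) = 0.3631; fraction as HOCl = 1/(1 + 0.3631) = 0.7336.
(a) Free chlorine required for 3 ppm HOCl: 3 / 0.7336 = 4.089 ppm.
(a) FC to add: 4.089 − 0.6 = 3.489 mg/L as Cl₂.
(a) Cl₂ equivalent: 3.489 mg/L × 78,728 L = 274.7 g.
(a) Product at 67.1% available Cl: 274.7 / 0.671 = 409.4 g.

(b) Alkalinity to neutralize: (191 − 115) = 76 mg/L as CaCO₃ × 672,000 L = 51,070 g as CaCO₃.
(b) Equivalents of H⁺ required: 51,070 ÷ 50 g/eq = 1021 eq = 1021 mol HCl.
(b) Mass of HCl: 1021 × 36.5 = 37,280 g.
(b) Mass of 16.2% solution: 37,280 / 0.162 = 230,100 g.
(b) Volume: 230,100 g ÷ 1.11 g/mL = 207,300 mL.

(a) 409 g; (b) 207 L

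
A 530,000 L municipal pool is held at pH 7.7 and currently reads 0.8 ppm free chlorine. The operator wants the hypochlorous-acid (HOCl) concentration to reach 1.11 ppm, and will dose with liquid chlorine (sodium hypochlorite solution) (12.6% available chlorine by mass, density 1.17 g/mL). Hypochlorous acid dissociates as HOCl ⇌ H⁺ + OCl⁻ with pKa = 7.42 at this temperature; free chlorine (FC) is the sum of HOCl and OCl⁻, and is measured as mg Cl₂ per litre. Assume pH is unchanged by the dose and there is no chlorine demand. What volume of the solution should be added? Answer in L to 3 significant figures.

[OCl⁻]/[HOCl] = 10^(pH − pKa) = 10^(7.7 − 7.42) = 1.905; fraction as HOCl = 1/(1 + 1.905) = 0.3442.
Free chlorine required for 1.11 ppm HOCl: 1.11 / 0.3442 = 3.225 ppm.
FC to add: 3.225 − 0.8 = 2.425 mg/L as Cl₂.
Cl₂ equivalent: 2.425 mg/L × 530,000 L = 1285 g.
Product at 12.6% available Cl: 1285 / 0.126 = 10,200 g.
Volume: 10,200 g ÷ 1.17 g/mL = 8719 mL.

8.72 L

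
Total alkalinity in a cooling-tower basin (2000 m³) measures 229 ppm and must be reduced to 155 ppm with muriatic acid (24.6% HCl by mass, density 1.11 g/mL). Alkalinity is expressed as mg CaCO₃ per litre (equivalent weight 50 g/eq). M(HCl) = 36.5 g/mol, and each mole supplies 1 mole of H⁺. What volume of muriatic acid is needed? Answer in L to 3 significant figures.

Volume: 2000 m³ = 2,000,000 L.
Alkalinity to neutralize: (229 − 155) = 74 mg/L as CaCO₃ × 2,000,000 L = 148,000 g as CaCO₃.
Equivalents of H⁺ required: 148,000 ÷ 50 g/eq = 2960 eq = 2960 mol HCl.
Mass of HCl: 2960 × 36.5 = 108,000 g.
Mass of 24.6% solution: 108,000 / 0.246 = 439,200 g.
Volume: 439,200 g ÷ 1.11 g/mL = 395,700 mL.

396 L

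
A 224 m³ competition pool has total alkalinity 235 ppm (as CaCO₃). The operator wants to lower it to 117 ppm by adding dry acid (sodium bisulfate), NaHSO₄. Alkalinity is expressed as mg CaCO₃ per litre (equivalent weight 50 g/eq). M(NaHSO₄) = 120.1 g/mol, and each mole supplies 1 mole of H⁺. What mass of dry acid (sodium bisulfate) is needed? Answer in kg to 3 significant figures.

Volume: 224 m³ = 224,000 L.
Alkalinity to neutralize: (235 − 117) = 118 mg/L as CaCO₃ × 224,000 L = 26,430 g as CaCO₃.
Equivalents of H⁺ required: 26,430 ÷ 50 g/eq = 528.6 eq = 528.6 mol NaHSO₄.
Mass of NaHSO₄: 528.6 × 120.1 = 63,490 g.

63.5 kg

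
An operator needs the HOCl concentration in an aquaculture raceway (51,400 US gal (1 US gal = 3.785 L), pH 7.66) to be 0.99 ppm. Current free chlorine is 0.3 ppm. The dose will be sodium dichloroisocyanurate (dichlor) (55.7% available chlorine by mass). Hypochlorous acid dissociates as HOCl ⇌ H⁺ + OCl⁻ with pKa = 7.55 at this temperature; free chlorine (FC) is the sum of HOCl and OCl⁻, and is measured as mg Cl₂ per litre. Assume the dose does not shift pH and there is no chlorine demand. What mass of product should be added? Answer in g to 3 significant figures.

686 g

Volume: 51,400 US gal × 3.785 L/gal = 194,549 L.
[OCl⁻]/[HOCl] = 10^(pH − pKa) = 10^(7.66 − 7.55) = 1.288; fraction as HOCl = 1/(1 + 1.288) = 0.437.
Free chlorine required for 0.99 ppm HOCl: 0.99 / 0.437 = 2.265 ppm.
FC to add: 2.265 − 0.3 = 1.965 mg/L as Cl₂.
Cl₂ equivalent: 1.965 mg/L × 194,549 L = 382.4 g.
Product at 55.7% available Cl: 382.4 / 0.557 = 686.5 g.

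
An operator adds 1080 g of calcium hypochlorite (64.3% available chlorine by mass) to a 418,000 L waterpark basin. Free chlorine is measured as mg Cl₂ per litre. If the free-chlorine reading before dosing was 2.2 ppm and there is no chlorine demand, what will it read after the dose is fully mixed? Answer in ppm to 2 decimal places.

3.86 ppm

Available chlorine delivered: 1080 g × 0.643 = 694.4 g as Cl₂.
Concentration rise: 694.4 g / 418,000 L = 1.661 mg/L = 1.66 ppm.
Final FC: 2.2 + 1.66 = 3.86 ppm.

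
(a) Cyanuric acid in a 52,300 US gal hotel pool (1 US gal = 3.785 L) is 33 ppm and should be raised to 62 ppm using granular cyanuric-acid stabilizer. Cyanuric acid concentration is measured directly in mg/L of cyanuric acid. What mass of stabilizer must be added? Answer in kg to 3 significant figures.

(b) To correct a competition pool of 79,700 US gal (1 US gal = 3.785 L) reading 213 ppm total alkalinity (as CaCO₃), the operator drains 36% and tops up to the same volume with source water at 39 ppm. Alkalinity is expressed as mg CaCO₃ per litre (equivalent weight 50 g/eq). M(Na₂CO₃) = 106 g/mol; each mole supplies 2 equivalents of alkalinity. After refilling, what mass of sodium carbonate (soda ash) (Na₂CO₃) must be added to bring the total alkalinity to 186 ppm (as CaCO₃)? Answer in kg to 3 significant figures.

(a) 5.74 kg; (b) 11.4 kg

(a) Volume: 52,300 US gal × 3.785 L/gal = 197,956 L.
(a) CYA to add: (62 − 33) = 29 mg/L × 197,956 L = 5741 g cyanuric acid.

(b) Volume: 79,700 US gal × 3.785 L/gal = 301,664 L.
(b) After draining 36% and refilling: 213 × 0.64 + 39 × 0.36 = 150.36 ppm.
(b) Deficit to target: 186 − 150.36 = 35.64 mg/L.
(b) As CaCO₃: 35.64 mg/L × 301,664 L = 10,750 g; ÷ 50 g/eq ÷ 2 = 107.5 mol Na₂CO₃.
(b) Mass: 107.5 × 106 = 11,400 g.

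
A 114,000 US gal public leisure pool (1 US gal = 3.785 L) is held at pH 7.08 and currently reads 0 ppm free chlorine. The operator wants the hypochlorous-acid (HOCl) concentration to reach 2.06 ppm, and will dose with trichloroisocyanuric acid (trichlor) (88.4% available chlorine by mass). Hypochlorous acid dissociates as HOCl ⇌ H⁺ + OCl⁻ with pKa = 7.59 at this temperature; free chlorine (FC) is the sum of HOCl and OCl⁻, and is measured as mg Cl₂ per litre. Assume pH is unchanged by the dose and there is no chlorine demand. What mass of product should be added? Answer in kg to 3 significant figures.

1.32 kg

Volume: 114,000 US gal × 3.785 L/gal = 431,490 L.
[OCl⁻]/[HOCl] = 10^(pH − pKa) = 10^(7.08 − 7.59) = 0.309; fraction as HOCl = 1/(1 + 0.309) = 0.7639.
Free chlorine required for 2.06 ppm HOCl: 2.06 / 0.7639 = 2.697 ppm.
FC to add: 2.697 − 0 = 2.697 mg/L as Cl₂.
Cl₂ equivalent: 2.697 mg/L × 431,490 L = 1164 g.
Product at 88.4% available Cl: 1164 / 0.884 = 1316 g.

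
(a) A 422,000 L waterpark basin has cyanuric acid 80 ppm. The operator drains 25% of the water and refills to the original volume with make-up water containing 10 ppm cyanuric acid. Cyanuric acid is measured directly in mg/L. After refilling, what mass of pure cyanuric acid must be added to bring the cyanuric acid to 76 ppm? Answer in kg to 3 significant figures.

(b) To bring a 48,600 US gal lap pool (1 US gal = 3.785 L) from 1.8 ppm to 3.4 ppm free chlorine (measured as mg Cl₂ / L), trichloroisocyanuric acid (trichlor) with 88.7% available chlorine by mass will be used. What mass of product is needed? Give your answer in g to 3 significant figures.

(a) After draining 25% and refilling: 80 × 0.75 + 10 × 0.25 = 62.5 ppm.
(a) Deficit to target: 76 − 62.5 = 13.5 mg/L.
(a) Mass: 13.5 mg/L × 422,000 L = 5697 g cyanuric acid.

(b) Volume: 48,600 US gal × 3.785 L/gal = 183,951 L.
(b) Chlorine deficit: 3.4 − 1.8 = 1.6 ppm = 1.6 mg/L as Cl₂.
(b) Cl₂ equivalent needed: 1.6 mg/L × 183,951 L = 294,300 mg = 294.3 g.
(b) Product at 88.7% available chlorine: 294.3 / 0.887 = 331.8 g.

(a) 5.70 kg; (b) 332 g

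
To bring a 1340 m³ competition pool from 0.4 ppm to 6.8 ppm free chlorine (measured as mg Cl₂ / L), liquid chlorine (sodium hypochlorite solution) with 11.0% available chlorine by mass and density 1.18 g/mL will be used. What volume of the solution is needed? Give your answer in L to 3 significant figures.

66.1 L

Volume: 1340 m³ = 1,340,000 L.
Chlorine deficit: 6.8 − 0.4 = 6.4 ppm = 6.4 mg/L as Cl₂.
Cl₂ equivalent needed: 6.4 mg/L × 1,340,000 L = 8,576,000 mg = 8576 g.
Product at 11.0% available chlorine: 8576 / 0.11 = 77,960 g.
Volume at density 1.18 g/mL: 77,960 g ÷ 1.18 g/mL = 66,070 mL.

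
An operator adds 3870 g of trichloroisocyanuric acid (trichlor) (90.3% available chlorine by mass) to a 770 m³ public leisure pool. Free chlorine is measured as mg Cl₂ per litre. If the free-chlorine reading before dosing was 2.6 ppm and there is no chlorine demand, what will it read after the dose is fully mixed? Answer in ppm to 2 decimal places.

Volume: 770 m³ = 770,000 L.
Available chlorine delivered: 3870 g × 0.903 = 3495 g as Cl₂.
Concentration rise: 3495 g / 770,000 L = 4.538 mg/L = 4.54 ppm.
Final FC: 2.6 + 4.54 = 7.14 ppm.

7.14 ppm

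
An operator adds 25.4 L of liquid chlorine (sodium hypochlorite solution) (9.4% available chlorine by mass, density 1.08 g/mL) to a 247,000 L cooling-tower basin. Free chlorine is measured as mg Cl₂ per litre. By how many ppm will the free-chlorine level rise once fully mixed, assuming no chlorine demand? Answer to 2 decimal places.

Mass of solution: 25.4 L × 1000 mL/L × 1.08 g/mL = 27,430 g.
Available chlorine delivered: 27,430 g × 0.094 = 2579 g as Cl₂.
Concentration rise: 2579 g / 247,000 L = 10.44 mg/L = 10.44 ppm.

10.44 ppm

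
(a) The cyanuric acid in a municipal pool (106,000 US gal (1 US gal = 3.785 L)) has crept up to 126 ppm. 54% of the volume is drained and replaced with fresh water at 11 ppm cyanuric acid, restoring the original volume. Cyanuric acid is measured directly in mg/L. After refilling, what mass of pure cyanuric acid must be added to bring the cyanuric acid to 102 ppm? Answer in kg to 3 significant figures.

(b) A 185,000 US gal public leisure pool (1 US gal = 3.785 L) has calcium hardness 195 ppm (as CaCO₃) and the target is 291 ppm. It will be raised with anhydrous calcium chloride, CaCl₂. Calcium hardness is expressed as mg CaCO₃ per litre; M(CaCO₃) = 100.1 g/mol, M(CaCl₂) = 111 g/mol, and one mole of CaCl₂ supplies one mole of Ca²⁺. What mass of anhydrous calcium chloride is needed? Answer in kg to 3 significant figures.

(a) 15.3 kg; (b) 74.5 kg

(a) Volume: 106,000 US gal × 3.785 L/gal = 401,210 L.
(a) After draining 54% and refilling: 126 × 0.46 + 11 × 0.54 = 63.9 ppm.
(a) Deficit to target: 102 − 63.9 = 38.1 mg/L.
(a) Mass: 38.1 mg/L × 401,210 L = 15,290 g cyanuric acid.

(b) Volume: 185,000 US gal × 3.785 L/gal = 700,225 L.
(b) Hardness to add: (291 − 195) = 96 mg/L as CaCO₃ × 700,225 L = 67,220 g as CaCO₃.
(b) Moles of Ca²⁺ (1 mol Ca²⁺ ≡ 1 mol CaCO₃): 67,220 / 100.1 g/mol = 671.5 mol.
(b) Mass of CaCl₂: 671.5 × 111 = 74,540 g.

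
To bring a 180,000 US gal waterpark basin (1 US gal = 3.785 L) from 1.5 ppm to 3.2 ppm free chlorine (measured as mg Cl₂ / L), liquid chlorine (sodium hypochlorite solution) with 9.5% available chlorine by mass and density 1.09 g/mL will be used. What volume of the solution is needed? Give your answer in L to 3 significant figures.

11.2 L

Volume: 180,000 US gal × 3.785 L/gal = 681,300 L.
Chlorine deficit: 3.2 − 1.5 = 1.7 ppm = 1.7 mg/L as Cl₂.
Cl₂ equivalent needed: 1.7 mg/L × 681,300 L = 1,158,000 mg = 1158 g.
Product at 9.5% available chlorine: 1158 / 0.095 = 12,190 g.
Volume at density 1.09 g/mL: 12,190 g ÷ 1.09 g/mL = 11,190 mL.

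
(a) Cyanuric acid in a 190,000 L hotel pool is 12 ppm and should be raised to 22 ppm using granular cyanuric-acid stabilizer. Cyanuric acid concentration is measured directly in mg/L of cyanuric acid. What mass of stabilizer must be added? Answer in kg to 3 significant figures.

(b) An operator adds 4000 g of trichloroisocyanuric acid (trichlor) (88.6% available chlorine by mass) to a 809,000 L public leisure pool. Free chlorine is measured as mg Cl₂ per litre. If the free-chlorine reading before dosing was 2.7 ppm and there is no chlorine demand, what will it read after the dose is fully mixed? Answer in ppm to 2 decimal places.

(a) CYA to add: (22 − 12) = 10 mg/L × 190,000 L = 1900 g cyanuric acid.

(b) Available chlorine delivered: 4000 g × 0.886 = 3544 g as Cl₂.
(b) Concentration rise: 3544 g / 809,000 L = 4.381 mg/L = 4.38 ppm.
(b) Final FC: 2.7 + 4.38 = 7.08 ppm.

(a) 1.90 kg; (b) 7.08 ppm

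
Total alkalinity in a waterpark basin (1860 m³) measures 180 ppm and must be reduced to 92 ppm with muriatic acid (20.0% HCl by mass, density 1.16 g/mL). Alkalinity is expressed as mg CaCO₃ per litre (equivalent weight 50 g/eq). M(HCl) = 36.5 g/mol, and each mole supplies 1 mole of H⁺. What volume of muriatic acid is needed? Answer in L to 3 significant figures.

515 L

Volume: 1860 m³ = 1,860,000 L.
Alkalinity to neutralize: (180 − 92) = 88 mg/L as CaCO₃ × 1,860,000 L = 163,700 g as CaCO₃.
Equivalents of H⁺ required: 163,700 ÷ 50 g/eq = 3274 eq = 3274 mol HCl.
Mass of HCl: 3274 × 36.5 = 119,500 g.
Mass of 20.0% solution: 119,500 / 0.2 = 597,400 g.
Volume: 597,400 g ÷ 1.16 g/mL = 515,000 mL.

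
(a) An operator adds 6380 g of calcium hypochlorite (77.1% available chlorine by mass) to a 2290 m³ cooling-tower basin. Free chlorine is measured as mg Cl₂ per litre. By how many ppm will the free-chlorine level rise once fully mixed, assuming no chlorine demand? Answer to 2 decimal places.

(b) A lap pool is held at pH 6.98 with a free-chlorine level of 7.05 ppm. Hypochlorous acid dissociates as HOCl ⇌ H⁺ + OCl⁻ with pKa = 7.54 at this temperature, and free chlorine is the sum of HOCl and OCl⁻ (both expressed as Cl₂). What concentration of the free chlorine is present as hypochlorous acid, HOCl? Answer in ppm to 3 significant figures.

(a) 2.15 ppm; (b) 5.53 ppm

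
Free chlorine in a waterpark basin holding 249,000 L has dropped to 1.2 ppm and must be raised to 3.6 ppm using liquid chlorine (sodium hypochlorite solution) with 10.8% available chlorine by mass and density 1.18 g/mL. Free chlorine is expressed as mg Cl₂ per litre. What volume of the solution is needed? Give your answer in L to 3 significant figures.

4.69 L

Chlorine deficit: 3.6 − 1.2 = 2.4 ppm = 2.4 mg/L as Cl₂.
Cl₂ equivalent needed: 2.4 mg/L × 249,000 L = 597,600 mg = 597.6 g.
Product at 10.8% available chlorine: 597.6 / 0.108 = 5533 g.
Volume at density 1.18 g/mL: 5533 g ÷ 1.18 g/mL = 4689 mL.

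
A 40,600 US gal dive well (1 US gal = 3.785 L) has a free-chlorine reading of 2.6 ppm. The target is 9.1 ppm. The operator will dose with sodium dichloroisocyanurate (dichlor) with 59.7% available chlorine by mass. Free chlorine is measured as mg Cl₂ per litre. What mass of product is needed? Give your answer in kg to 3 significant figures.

Volume: 40,600 US gal × 3.785 L/gal = 153,671 L.
Chlorine deficit: 9.1 − 2.6 = 6.5 ppm = 6.5 mg/L as Cl₂.
Cl₂ equivalent needed: 6.5 mg/L × 153,671 L = 998,900 mg = 998.9 g.
Product at 59.7% available chlorine: 998.9 / 0.597 = 1673 g.

1.67 kg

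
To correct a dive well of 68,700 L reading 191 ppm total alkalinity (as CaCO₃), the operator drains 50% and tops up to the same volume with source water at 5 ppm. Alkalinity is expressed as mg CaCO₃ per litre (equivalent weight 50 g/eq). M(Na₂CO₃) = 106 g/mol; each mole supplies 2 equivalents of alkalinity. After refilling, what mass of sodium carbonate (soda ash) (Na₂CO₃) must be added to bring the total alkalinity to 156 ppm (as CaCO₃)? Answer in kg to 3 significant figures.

4.22 kg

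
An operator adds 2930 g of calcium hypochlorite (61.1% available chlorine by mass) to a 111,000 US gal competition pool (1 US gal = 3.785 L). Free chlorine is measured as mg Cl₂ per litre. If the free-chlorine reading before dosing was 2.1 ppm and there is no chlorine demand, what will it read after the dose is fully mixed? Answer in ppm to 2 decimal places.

Volume: 111,000 US gal × 3.785 L/gal = 420,135 L.
Available chlorine delivered: 2930 g × 0.611 = 1790 g as Cl₂.
Concentration rise: 1790 g / 420,135 L = 4.261 mg/L = 4.26 ppm.
Final FC: 2.1 + 4.26 = 6.36 ppm.

6.36 ppm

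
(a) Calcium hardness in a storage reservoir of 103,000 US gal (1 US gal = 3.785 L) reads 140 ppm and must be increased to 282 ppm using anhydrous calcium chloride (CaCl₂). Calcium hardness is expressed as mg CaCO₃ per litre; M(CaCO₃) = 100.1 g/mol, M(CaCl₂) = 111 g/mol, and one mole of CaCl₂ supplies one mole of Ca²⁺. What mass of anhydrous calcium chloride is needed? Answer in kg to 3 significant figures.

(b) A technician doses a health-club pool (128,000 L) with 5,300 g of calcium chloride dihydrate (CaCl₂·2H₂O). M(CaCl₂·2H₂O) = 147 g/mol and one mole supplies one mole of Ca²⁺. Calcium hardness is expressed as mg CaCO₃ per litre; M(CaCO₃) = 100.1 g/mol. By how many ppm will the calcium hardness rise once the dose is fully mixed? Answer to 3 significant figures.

(a) Volume: 103,000 US gal × 3.785 L/gal = 389,855 L.
(a) Hardness to add: (282 − 140) = 142 mg/L as CaCO₃ × 389,855 L = 55,360 g as CaCO₃.
(a) Moles of Ca²⁺ (1 mol Ca²⁺ ≡ 1 mol CaCO₃): 55,360 / 100.1 g/mol = 553 mol.
(a) Mass of CaCl₂: 553 × 111 = 61,390 g.

(b) Moles of Ca²⁺: 5,300 g ÷ 147 g/mol = 36.05 mol.
(b) As CaCO₃: 36.05 mol × 100.1 g/mol = 3609 g.
(b) Rise: 3609 g / 128,000 L × 1000 = 28.2 mg/L.

(a) 61.4 kg; (b) 28.2 ppm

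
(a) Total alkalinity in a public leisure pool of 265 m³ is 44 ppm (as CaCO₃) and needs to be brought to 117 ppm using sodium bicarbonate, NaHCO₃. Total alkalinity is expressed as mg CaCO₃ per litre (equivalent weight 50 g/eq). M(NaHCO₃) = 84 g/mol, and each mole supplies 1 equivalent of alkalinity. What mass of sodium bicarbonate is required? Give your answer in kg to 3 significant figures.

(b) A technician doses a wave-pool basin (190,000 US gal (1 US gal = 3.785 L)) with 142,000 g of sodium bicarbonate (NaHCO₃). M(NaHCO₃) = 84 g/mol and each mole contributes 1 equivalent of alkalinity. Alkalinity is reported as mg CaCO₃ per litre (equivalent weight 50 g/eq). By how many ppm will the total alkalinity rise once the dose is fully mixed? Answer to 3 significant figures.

(a) Volume: 265 m³ = 265,000 L.
(a) Alkalinity to add: (117 − 44) = 73 mg/L as CaCO₃ × 265,000 L = 19,340 g as CaCO₃.
(a) Equivalents: 19,340 g ÷ 50 g/eq = 386.9 eq.
(a) NaHCO₃ supplies 1 eq per mole → 386.9 mol.
(a) Mass: 386.9 mol × 84 g/mol = 32,500 g.

(b) Volume: 190,000 US gal × 3.785 L/gal = 719,150 L.
(b) Moles of NaHCO₃: 142,000 g ÷ 84 g/mol = 1690 mol → 1690 eq of alkalinity.
(b) As CaCO₃: 1690 eq × 50 g/eq = 84,520 g.
(b) Rise: 84,520 g / 719,150 L × 1000 = 117.5 mg/L.

(a) 32.5 kg; (b) 118 ppm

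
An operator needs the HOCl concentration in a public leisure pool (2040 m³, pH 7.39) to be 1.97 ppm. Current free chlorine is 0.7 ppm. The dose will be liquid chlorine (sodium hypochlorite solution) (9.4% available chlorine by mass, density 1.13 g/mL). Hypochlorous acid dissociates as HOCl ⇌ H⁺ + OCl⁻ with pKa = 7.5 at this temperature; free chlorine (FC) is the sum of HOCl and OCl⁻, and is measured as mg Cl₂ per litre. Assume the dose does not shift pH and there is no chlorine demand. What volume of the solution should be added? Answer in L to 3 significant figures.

Volume: 2040 m³ = 2,040,000 L.
[OCl⁻]/[HOCl] = 10^(pH − pKa) = 10^(7.39 − 7.5) = 0.7762; fraction as HOCl = 1/(1 + 0.7762) = 0.563.
Free chlorine required for 1.97 ppm HOCl: 1.97 / 0.563 = 3.499 ppm.
FC to add: 3.499 − 0.7 = 2.799 mg/L as Cl₂.
Cl₂ equivalent: 2.799 mg/L × 2,040,000 L = 5710 g.
Product at 9.4% available Cl: 5710 / 0.094 = 60,750 g.
Volume: 60,750 g ÷ 1.13 g/mL = 53,760 mL.

53.8 L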